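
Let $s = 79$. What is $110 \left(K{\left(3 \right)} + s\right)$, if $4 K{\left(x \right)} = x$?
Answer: $\frac{17545}{2} \approx 8772.5$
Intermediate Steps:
$K{\left(x \right)} = \frac{x}{4}$
$110 \left(K{\left(3 \right)} + s\right) = 110 \left(\frac{1}{4} \cdot 3 + 79\right) = 110 \left(\frac{3}{4} + 79\right) = 110 \cdot \frac{319}{4} = \frac{17545}{2}$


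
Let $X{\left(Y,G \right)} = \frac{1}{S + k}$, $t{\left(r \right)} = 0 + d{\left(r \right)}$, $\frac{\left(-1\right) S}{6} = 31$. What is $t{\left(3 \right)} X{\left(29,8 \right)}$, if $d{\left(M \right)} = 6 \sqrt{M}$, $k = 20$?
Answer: $- \frac{3 \sqrt{3}}{83} \approx -0.062604$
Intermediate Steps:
$S = -186$ ($S = \left(-6\right) 31 = -186$)
$t{\left(r \right)} = 6 \sqrt{r}$ ($t{\left(r \right)} = 0 + 6 \sqrt{r} = 6 \sqrt{r}$)
$X{\left(Y,G \right)} = - \frac{1}{166}$ ($X{\left(Y,G \right)} = \frac{1}{-186 + 20} = \frac{1}{-166} = - \frac{1}{166}$)
$t{\left(3 \right)} X{\left(29,8 \right)} = 6 \sqrt{3} \left(- \frac{1}{166}\right) = - \frac{3 \sqrt{3}}{83}$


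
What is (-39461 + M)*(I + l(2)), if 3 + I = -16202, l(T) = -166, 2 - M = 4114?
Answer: 713333583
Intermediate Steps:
M = -4112 (M = 2 - 1*4114 = 2 - 4114 = -4112)
I = -16205 (I = -3 - 16202 = -16205)
(-39461 + M)*(I + l(2)) = (-39461 - 4112)*(-16205 - 166) = -43573*(-16371) = 713333583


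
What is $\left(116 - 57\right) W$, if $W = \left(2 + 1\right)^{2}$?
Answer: $531$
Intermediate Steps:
$W = 9$ ($W = 3^{2} = 9$)
$\left(116 - 57\right) W = \left(116 - 57\right) 9 = 59 \cdot 9 = 531$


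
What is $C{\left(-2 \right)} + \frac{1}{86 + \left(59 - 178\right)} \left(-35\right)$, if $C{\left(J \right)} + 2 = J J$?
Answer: $\frac{101}{33} \approx 3.0606$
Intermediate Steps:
$C{\left(J \right)} = -2 + J^{2}$ ($C{\left(J \right)} = -2 + J J = -2 + J^{2}$)
$C{\left(-2 \right)} + \frac{1}{86 + \left(59 - 178\right)} \left(-35\right) = \left(-2 + \left(-2\right)^{2}\right) + \frac{1}{86 + \left(59 - 178\right)} \left(-35\right) = \left(-2 + 4\right) + \frac{1}{86 + \left(59 - 178\right)} \left(-35\right) = 2 + \frac{1}{86 - 119} \left(-35\right) = 2 + \frac{1}{-33} \left(-35\right) = 2 - - \frac{35}{33} = 2 + \frac{35}{33} = \frac{101}{33}$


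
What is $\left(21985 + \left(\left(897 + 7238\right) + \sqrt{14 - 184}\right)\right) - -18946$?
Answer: $49066 + i \sqrt{170} \approx 49066.0 + 13.038 i$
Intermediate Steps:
$\left(21985 + \left(\left(897 + 7238\right) + \sqrt{14 - 184}\right)\right) - -18946 = \left(21985 + \left(8135 + \sqrt{-170}\right)\right) + 18946 = \left(21985 + \left(8135 + i \sqrt{170}\right)\right) + 18946 = \left(30120 + i \sqrt{170}\right) + 18946 = 49066 + i \sqrt{170}$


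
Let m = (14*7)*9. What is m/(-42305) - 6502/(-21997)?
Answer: 255665756/930583085 ≈ 0.27474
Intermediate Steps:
m = 882 (m = 98*9 = 882)
m/(-42305) - 6502/(-21997) = 882/(-42305) - 6502/(-21997) = 882*(-1/42305) - 6502*(-1/21997) = -882/42305 + 6502/21997 = 255665756/930583085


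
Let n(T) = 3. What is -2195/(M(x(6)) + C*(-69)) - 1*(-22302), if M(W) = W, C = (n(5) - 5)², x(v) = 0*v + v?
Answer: 1204747/54 ≈ 22310.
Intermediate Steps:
x(v) = v (x(v) = 0 + v = v)
C = 4 (C = (3 - 5)² = (-2)² = 4)
-2195/(M(x(6)) + C*(-69)) - 1*(-22302) = -2195/(6 + 4*(-69)) - 1*(-22302) = -2195/(6 - 276) + 22302 = -2195/(-270) + 22302 = -2195*(-1/270) + 22302 = 439/54 + 22302 = 1204747/54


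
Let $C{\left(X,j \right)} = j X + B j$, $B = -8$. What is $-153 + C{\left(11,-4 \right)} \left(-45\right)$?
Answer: $387$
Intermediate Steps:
$C{\left(X,j \right)} = - 8 j + X j$ ($C{\left(X,j \right)} = j X - 8 j = X j - 8 j = - 8 j + X j$)
$-153 + C{\left(11,-4 \right)} \left(-45\right) = -153 + - 4 \left(-8 + 11\right) \left(-45\right) = -153 + \left(-4\right) 3 \left(-45\right) = -153 - -540 = -153 + 540 = 387$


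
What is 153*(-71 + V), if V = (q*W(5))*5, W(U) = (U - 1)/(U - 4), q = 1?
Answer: -7803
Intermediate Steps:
W(U) = (-1 + U)/(-4 + U)
V = 20 (V = (1*((-1 + 5)/(-4 + 5)))*5 = (1*(4/1))*5 = (1*(1*4))*5 = (1*4)*5 = 4*5 = 20)
153*(-71 + V) = 153*(-71 + 20) = 153*(-51) = -7803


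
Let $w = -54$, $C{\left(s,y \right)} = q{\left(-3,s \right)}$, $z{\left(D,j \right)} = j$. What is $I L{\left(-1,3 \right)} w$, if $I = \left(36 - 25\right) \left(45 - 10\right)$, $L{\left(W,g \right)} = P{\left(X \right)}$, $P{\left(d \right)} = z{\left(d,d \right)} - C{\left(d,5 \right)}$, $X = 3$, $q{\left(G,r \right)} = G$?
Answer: $-124740$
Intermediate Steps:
$C{\left(s,y \right)} = -3$
$P{\left(d \right)} = 3 + d$ ($P{\left(d \right)} = d - -3 = d + 3 = 3 + d$)
$L{\left(W,g \right)} = 6$ ($L{\left(W,g \right)} = 3 + 3 = 6$)
$I = 385$ ($I = 11 \cdot 35 = 385$)
$I L{\left(-1,3 \right)} w = 385 \cdot 6 \left(-54\right) = 2310 \left(-54\right) = -124740$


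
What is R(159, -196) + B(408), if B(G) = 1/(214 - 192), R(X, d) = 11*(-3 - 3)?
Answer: -1451/22 ≈ -65.955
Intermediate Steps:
R(X, d) = -66 (R(X, d) = 11*(-6) = -66)
B(G) = 1/22
R(159, -196) + B(408) = -66 + 1/22 = -1451/22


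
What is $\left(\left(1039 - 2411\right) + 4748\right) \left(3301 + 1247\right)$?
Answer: $15354048$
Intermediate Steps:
$\left(\left(1039 - 2411\right) + 4748\right) \left(3301 + 1247\right) = \left(\left(1039 - 2411\right) + 4748\right) 4548 = \left(-1372 + 4748\right) 4548 = 3376 \cdot 4548 = 15354048$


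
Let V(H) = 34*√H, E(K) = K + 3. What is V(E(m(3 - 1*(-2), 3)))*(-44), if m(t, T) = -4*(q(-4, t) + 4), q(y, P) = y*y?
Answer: -1496*I*√77 ≈ -13127.0*I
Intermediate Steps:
q(y, P) = y²
m(t, T) = -80 (m(t, T) = -4*((-4)² + 4) = -4*(16 + 4) = -4*20 = -80)
E(K) = 3 + K
V(E(m(3 - 1*(-2), 3)))*(-44) = (34*√(3 - 80))*(-44) = (34*√(-77))*(-44) = (34*(I*√77))*(-44) = (34*I*√77)*(-44) = -1496*I*√77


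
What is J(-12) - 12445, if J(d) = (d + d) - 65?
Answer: -12534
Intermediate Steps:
J(d) = -65 + 2*d (J(d) = 2*d - 65 = -65 + 2*d)
J(-12) - 12445 = (-65 + 2*(-12)) - 12445 = (-65 - 24) - 12445 = -89 - 12445 = -12534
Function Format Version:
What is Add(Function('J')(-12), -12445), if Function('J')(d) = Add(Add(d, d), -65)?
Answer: -12534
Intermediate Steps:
Function('J')(d) = Add(-65, Mul(2, d)) (Function('J')(d) = Add(Mul(2, d), -65) = Add(-65, Mul(2, d)))
Add(Function('J')(-12), -12445) = Add(Add(-65, Mul(2, -12)), -12445) = Add(Add(-65, -24), -12445) = Add(-89, -12445) = -12534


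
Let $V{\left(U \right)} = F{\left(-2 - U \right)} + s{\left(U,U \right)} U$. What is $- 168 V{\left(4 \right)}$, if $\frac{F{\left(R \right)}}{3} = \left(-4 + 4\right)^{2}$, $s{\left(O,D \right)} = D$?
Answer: $-2688$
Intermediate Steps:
$F{\left(R \right)} = 0$ ($F{\left(R \right)} = 3 \left(-4 + 4\right)^{2} = 3 \cdot 0^{2} = 3 \cdot 0 = 0$)
$V{\left(U \right)} = U^{2}$ ($V{\left(U \right)} = 0 + U U = 0 + U^{2} = U^{2}$)
$- 168 V{\left(4 \right)} = - 168 \cdot 4^{2} = \left(-168\right) 16 = -2688$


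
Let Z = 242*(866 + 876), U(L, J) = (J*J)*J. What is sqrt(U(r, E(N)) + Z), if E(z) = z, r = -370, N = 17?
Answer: sqrt(426477) ≈ 653.05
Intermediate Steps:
U(L, J) = J**3 (U(L, J) = J**2*J = J**3)
Z = 421564 (Z = 242*1742 = 421564)
sqrt(U(r, E(N)) + Z) = sqrt(17**3 + 421564) = sqrt(4913 + 421564) = sqrt(426477)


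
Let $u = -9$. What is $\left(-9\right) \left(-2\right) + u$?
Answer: $9$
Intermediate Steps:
$\left(-9\right) \left(-2\right) + u = \left(-9\right) \left(-2\right) - 9 = 18 - 9 = 9$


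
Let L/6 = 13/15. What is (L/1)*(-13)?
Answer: -338/5 ≈ -67.600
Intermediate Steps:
L = 26/5 (L = 6*(13/15) = 26/5 ≈ 5.2000)
(L/1)*(-13) = ((26/5)/1)*(-13) = ((26/5)*1)*(-13) = (26/5)*(-13) = -338/5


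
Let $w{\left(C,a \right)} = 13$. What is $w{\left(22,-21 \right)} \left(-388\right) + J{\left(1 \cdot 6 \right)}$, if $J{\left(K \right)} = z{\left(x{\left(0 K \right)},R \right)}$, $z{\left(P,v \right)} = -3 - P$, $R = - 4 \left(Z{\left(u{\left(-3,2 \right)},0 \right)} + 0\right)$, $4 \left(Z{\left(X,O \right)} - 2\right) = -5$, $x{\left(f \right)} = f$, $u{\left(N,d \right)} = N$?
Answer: $-5047$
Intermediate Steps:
$Z{\left(X,O \right)} = \frac{3}{4}$ ($Z{\left(X,O \right)} = 2 + \frac{1}{4} \left(-5\right) = 2 - \frac{5}{4} = \frac{3}{4}$)
$R = -3$ ($R = - 4 \left(\frac{3}{4} + 0\right) = \left(-4\right) \frac{3}{4} = -3$)
$J{\left(K \right)} = -3$ ($J{\left(K \right)} = -3 - 0 K = -3 - 0 = -3 + 0 = -3$)
$w{\left(22,-21 \right)} \left(-388\right) + J{\left(1 \cdot 6 \right)} = 13 \left(-388\right) - 3 = -5044 - 3 = -5047$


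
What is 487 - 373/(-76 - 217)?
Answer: 143064/293 ≈ 488.27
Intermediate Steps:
487 - 373/(-76 - 217) = 487 - 373/(-293) = 487 - 373*(-1/293) = 487 + 373/293 = 143064/293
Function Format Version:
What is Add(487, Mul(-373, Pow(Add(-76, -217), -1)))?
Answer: Rational(143064, 293) ≈ 488.27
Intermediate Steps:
Add(487, Mul(-373, Pow(Add(-76, -217), -1))) = Add(487, Mul(-373, Pow(-293, -1))) = Add(487, Mul(-373, Rational(-1, 293))) = Add(487, Rational(373, 293)) = Rational(143064, 293)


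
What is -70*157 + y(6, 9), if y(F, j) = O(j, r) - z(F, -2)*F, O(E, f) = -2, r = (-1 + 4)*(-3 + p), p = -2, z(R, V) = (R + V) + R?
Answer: -11052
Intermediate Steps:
z(R, V) = V + 2*R
r = -15 (r = (-1 + 4)*(-3 - 2) = 3*(-5) = -15)
y(F, j) = -2 - F*(-2 + 2*F) (y(F, j) = -2 - (-2 + 2*F)*F = -2 - F*(-2 + 2*F))
-70*157 + y(6, 9) = -70*157 + (-2 - 2*6² + 2*6) = -10990 + (-2 - 2*36 + 12) = -10990 + (-2 - 72 + 12) = -10990 - 62 = -11052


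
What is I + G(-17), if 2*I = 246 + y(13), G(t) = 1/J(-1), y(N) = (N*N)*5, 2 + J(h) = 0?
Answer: 545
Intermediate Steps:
J(h) = -2 (J(h) = -2 + 0 = -2)
y(N) = 5*N² (y(N) = N²*5 = 5*N²)
G(t) = -½ (G(t) = 1/(-2) = -½)
I = 1091/2 (I = (246 + 5*13²)/2 = (246 + 5*169)/2 = (246 + 845)/2 = (½)*1091 = 1091/2 ≈ 545.50)
I + G(-17) = 1091/2 - ½ = 545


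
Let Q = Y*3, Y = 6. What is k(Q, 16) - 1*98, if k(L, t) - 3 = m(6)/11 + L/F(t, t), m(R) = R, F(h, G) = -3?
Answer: -1105/11 ≈ -100.45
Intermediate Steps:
Q = 18 (Q = 6*3 = 18)
k(L, t) = 39/11 - L/3 (k(L, t) = 3 + (6/11 + L/(-3)) = 3 + (6*(1/11) + L*(-⅓)) = 3 + (6/11 - L/3) = 39/11 - L/3)
k(Q, 16) - 1*98 = (39/11 - ⅓*18) - 1*98 = (39/11 - 6) - 98 = -27/11 - 98 = -1105/11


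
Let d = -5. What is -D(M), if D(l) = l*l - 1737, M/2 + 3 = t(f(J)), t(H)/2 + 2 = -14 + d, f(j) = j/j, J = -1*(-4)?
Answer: -6363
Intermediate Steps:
J = 4
f(j) = 1
t(H) = -42 (t(H) = -4 + 2*(-14 - 5) = -4 + 2*(-19) = -4 - 38 = -42)
M = -90 (M = -6 + 2*(-42) = -6 - 84 = -90)
D(l) = -1737 + l² (D(l) = l² - 1737 = -1737 + l²)
-D(M) = -(-1737 + (-90)²) = -(-1737 + 8100) = -1*6363 = -6363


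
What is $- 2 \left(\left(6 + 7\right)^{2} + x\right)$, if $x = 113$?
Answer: $-564$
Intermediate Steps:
$- 2 \left(\left(6 + 7\right)^{2} + x\right) = - 2 \left(\left(6 + 7\right)^{2} + 113\right) = - 2 \left(13^{2} + 113\right) = - 2 \left(169 + 113\right) = \left(-2\right) 282 = -564$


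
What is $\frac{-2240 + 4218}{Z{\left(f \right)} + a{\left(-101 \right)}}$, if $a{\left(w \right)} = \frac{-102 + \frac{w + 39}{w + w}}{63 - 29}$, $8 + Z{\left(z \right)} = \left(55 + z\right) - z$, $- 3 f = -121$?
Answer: $\frac{6792452}{151127} \approx 44.945$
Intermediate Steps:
$f = \frac{121}{3}$ ($f = \left(- \frac{1}{3}\right) \left(-121\right) = \frac{121}{3} \approx 40.333$)
$Z{\left(z \right)} = 47$ ($Z{\left(z \right)} = -8 + \left(\left(55 + z\right) - z\right) = -8 + 55 = 47$)
$a{\left(w \right)} = -3 + \frac{39 + w}{68 w}$ ($a{\left(w \right)} = \frac{-102 + \frac{39 + w}{2 w}}{34} = \left(-102 + \left(39 + w\right) \frac{1}{2 w}\right) \frac{1}{34} = \left(-102 + \frac{39 + w}{2 w}\right) \frac{1}{34} = -3 + \frac{39 + w}{68 w}$)
$\frac{-2240 + 4218}{Z{\left(f \right)} + a{\left(-101 \right)}} = \frac{-2240 + 4218}{47 + \frac{39 - -20503}{68 \left(-101\right)}} = \frac{1978}{47 + \frac{1}{68} \left(- \frac{1}{101}\right) \left(39 + 20503\right)} = \frac{1978}{47 + \frac{1}{68} \left(- \frac{1}{101}\right) 20542} = \frac{1978}{47 - \frac{10271}{3434}} = \frac{1978}{\frac{151127}{3434}} = 1978 \cdot \frac{3434}{151127} = \frac{6792452}{151127}$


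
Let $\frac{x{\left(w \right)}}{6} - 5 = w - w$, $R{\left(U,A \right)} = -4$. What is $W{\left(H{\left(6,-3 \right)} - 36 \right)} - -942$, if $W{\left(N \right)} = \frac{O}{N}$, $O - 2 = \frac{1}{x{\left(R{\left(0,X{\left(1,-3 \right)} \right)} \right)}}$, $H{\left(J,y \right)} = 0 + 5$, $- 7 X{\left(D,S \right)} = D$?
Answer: $\frac{875999}{930} \approx 941.93$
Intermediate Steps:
$X{\left(D,S \right)} = - \frac{D}{7}$
$x{\left(w \right)} = 30$ ($x{\left(w \right)} = 30 + 6 \left(w - w\right) = 30 + 6 \cdot 0 = 30 + 0 = 30$)
$H{\left(J,y \right)} = 5$
$O = \frac{61}{30}$ ($O = 2 + \frac{1}{30} = \frac{61}{30} \approx 2.0333$)
$W{\left(N \right)} = \frac{61}{30 N}$
$W{\left(H{\left(6,-3 \right)} - 36 \right)} - -942 = \frac{61}{30 \left(5 - 36\right)} - -942 = \frac{61}{30 \left(5 - 36\right)} + \left(-242 + 1184\right) = \frac{61}{30 \left(-31\right)} + 942 = \frac{61}{30} \left(- \frac{1}{31}\right) + 942 = - \frac{61}{930} + 942 = \frac{875999}{930}$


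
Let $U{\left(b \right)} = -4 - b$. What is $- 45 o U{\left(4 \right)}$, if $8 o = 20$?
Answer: $900$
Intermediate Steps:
$o = \frac{5}{2}$ ($o = \frac{1}{8} \cdot 20 = \frac{5}{2} \approx 2.5$)
$- 45 o U{\left(4 \right)} = \left(-45\right) \frac{5}{2} \left(-4 - 4\right) = - \frac{225 \left(-4 - 4\right)}{2} = \left(- \frac{225}{2}\right) \left(-8\right) = 900$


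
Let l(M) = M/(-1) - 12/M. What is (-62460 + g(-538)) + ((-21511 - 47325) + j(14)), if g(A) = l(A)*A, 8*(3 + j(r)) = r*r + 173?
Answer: -3365671/8 ≈ -4.2071e+5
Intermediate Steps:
j(r) = 149/8 + r**2/8 (j(r) = -3 + (r*r + 173)/8 = -3 + (r**2 + 173)/8 = -3 + (173 + r**2)/8 = -3 + (173/8 + r**2/8) = 149/8 + r**2/8)
l(M) = -M - 12/M (l(M) = M*(-1) - 12/M = -M - 12/M)
g(A) = A*(-A - 12/A) (g(A) = (-A - 12/A)*A = A*(-A - 12/A))
(-62460 + g(-538)) + ((-21511 - 47325) + j(14)) = (-62460 + (-12 - 1*(-538)**2)) + ((-21511 - 47325) + (149/8 + (1/8)*14**2)) = (-62460 + (-12 - 1*289444)) + (-68836 + (149/8 + (1/8)*196)) = (-62460 + (-12 - 289444)) + (-68836 + (149/8 + 49/2)) = (-62460 - 289456) + (-68836 + 345/8) = -351916 - 550343/8 = -3365671/8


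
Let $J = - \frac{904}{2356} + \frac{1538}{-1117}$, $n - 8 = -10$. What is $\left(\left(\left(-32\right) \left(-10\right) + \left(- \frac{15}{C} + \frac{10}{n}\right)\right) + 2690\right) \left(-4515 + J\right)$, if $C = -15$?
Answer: $- \frac{8932736370114}{657913} \approx -1.3577 \cdot 10^{7}$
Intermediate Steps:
$n = -2$ ($n = 8 - 10 = -2$)
$J = - \frac{1158324}{657913}$ ($J = \left(-904\right) \frac{1}{2356} + 1538 \left(- \frac{1}{1117}\right) = - \frac{226}{589} - \frac{1538}{1117} = - \frac{1158324}{657913} \approx -1.7606$)
$\left(\left(\left(-32\right) \left(-10\right) + \left(- \frac{15}{C} + \frac{10}{n}\right)\right) + 2690\right) \left(-4515 + J\right) = \left(\left(\left(-32\right) \left(-10\right) + \left(- \frac{15}{-15} + \frac{10}{-2}\right)\right) + 2690\right) \left(-4515 - \frac{1158324}{657913}\right) = \left(\left(320 + \left(\left(-15\right) \left(- \frac{1}{15}\right) + 10 \left(- \frac{1}{2}\right)\right)\right) + 2690\right) \left(- \frac{2971635519}{657913}\right) = \left(\left(320 + \left(1 - 5\right)\right) + 2690\right) \left(- \frac{2971635519}{657913}\right) = \left(\left(320 - 4\right) + 2690\right) \left(- \frac{2971635519}{657913}\right) = \left(316 + 2690\right) \left(- \frac{2971635519}{657913}\right) = 3006 \left(- \frac{2971635519}{657913}\right) = - \frac{8932736370114}{657913}$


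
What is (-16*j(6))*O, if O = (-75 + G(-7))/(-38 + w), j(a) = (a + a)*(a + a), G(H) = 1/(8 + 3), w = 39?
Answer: 1898496/11 ≈ 1.7259e+5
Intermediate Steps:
G(H) = 1/11
j(a) = 4*a**2 (j(a) = (2*a)*(2*a) = 4*a**2)
O = -824/11 (O = (-75 + 1/11)/(-38 + 39) = -824/11/1 = -824/11*1 = -824/11 ≈ -74.909)
(-16*j(6))*O = -64*6**2*(-824/11) = -64*36*(-824/11) = -16*144*(-824/11) = -2304*(-824/11) = 1898496/11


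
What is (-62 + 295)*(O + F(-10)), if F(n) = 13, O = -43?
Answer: -6990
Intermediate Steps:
(-62 + 295)*(O + F(-10)) = (-62 + 295)*(-43 + 13) = 233*(-30) = -6990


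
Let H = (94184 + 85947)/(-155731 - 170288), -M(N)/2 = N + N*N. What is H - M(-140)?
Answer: 12688479349/326019 ≈ 38919.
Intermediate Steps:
M(N) = -2*N - 2*N² (M(N) = -2*(N + N*N) = -2*(N + N²) = -2*N - 2*N²)
H = -180131/326019 (H = 180131/(-326019) = 180131*(-1/326019) = -180131/326019 ≈ -0.55252)
H - M(-140) = -180131/326019 - (-2)*(-140)*(1 - 140) = -180131/326019 - (-2)*(-140)*(-139) = -180131/326019 - 1*(-38920) = -180131/326019 + 38920 = 12688479349/326019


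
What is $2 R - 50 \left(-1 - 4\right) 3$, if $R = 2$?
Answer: $754$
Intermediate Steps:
$2 R - 50 \left(-1 - 4\right) 3 = 2 \cdot 2 - 50 \left(-1 - 4\right) 3 = 4 - 50 \left(\left(-5\right) 3\right) = 4 - -750 = 4 + 750 = 754$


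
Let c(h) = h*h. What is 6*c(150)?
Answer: 135000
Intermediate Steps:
c(h) = h²
6*c(150) = 6*150² = 6*22500 = 135000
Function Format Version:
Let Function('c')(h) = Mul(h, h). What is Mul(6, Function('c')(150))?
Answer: 135000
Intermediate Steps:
Function('c')(h) = Pow(h, 2)
Mul(6, Function('c')(150)) = Mul(6, Pow(150, 2)) = Mul(6, 22500) = 135000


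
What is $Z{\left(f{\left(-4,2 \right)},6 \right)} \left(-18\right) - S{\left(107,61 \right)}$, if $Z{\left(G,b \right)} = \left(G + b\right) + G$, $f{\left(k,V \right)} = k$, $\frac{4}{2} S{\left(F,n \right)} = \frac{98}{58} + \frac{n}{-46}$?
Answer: $\frac{95563}{2668} \approx 35.818$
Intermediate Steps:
$S{\left(F,n \right)} = \frac{49}{58} - \frac{n}{92}$ ($S{\left(F,n \right)} = \frac{\frac{98}{58} + \frac{n}{-46}}{2} = \frac{98 \cdot \frac{1}{58} + n \left(- \frac{1}{46}\right)}{2} = \frac{\frac{49}{29} - \frac{n}{46}}{2} = \frac{49}{58} - \frac{n}{92}$)
$Z{\left(G,b \right)} = b + 2 G$
$Z{\left(f{\left(-4,2 \right)},6 \right)} \left(-18\right) - S{\left(107,61 \right)} = \left(6 + 2 \left(-4\right)\right) \left(-18\right) - \left(\frac{49}{58} - \frac{61}{92}\right) = \left(6 - 8\right) \left(-18\right) - \left(\frac{49}{58} - \frac{61}{92}\right) = \left(-2\right) \left(-18\right) - \frac{485}{2668} = 36 - \frac{485}{2668} = \frac{95563}{2668}$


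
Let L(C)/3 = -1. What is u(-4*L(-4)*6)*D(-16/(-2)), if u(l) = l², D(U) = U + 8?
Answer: 82944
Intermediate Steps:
L(C) = -3 (L(C) = 3*(-1) = -3)
D(U) = 8 + U
u(-4*L(-4)*6)*D(-16/(-2)) = (-4*(-3)*6)²*(8 - 16/(-2)) = (12*6)²*(8 - 16*(-½)) = 72²*(8 + 8) = 5184*16 = 82944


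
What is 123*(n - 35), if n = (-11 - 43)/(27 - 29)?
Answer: -984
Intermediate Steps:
n = 27 (n = -54/(-2) = -54*(-½) = 27)
123*(n - 35) = 123*(27 - 35) = 123*(-8) = -984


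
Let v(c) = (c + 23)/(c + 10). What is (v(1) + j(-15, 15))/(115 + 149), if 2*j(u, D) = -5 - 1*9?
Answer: -53/2904 ≈ -0.018251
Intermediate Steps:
j(u, D) = -7 (j(u, D) = (-5 - 1*9)/2 = (-5 - 9)/2 = (½)*(-14) = -7)
v(c) = (23 + c)/(10 + c)
(v(1) + j(-15, 15))/(115 + 149) = ((23 + 1)/(10 + 1) - 7)/(115 + 149) = (24/11 - 7)/264 = ((1/11)*24 - 7)*(1/264) = (24/11 - 7)*(1/264) = -53/11*1/264 = -53/2904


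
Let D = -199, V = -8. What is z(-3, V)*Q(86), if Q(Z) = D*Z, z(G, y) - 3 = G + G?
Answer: 51342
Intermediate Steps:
z(G, y) = 3 + 2*G (z(G, y) = 3 + (G + G) = 3 + 2*G)
Q(Z) = -199*Z
z(-3, V)*Q(86) = (3 + 2*(-3))*(-199*86) = (3 - 6)*(-17114) = -3*(-17114) = 51342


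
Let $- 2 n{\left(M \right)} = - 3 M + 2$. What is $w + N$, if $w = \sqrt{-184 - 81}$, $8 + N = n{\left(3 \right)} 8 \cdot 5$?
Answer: $132 + i \sqrt{265} \approx 132.0 + 16.279 i$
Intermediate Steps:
$n{\left(M \right)} = -1 + \frac{3 M}{2}$ ($n{\left(M \right)} = - \frac{- 3 M + 2}{2} = - \frac{2 - 3 M}{2} = -1 + \frac{3 M}{2}$)
$N = 132$ ($N = -8 + \left(-1 + \frac{3}{2} \cdot 3\right) 8 \cdot 5 = -8 + \left(-1 + \frac{9}{2}\right) 8 \cdot 5 = -8 + \frac{7}{2} \cdot 8 \cdot 5 = -8 + 28 \cdot 5 = -8 + 140 = 132$)
$w = i \sqrt{265}$ ($w = \sqrt{-265} = i \sqrt{265} \approx 16.279 i$)
$w + N = i \sqrt{265} + 132 = 132 + i \sqrt{265}$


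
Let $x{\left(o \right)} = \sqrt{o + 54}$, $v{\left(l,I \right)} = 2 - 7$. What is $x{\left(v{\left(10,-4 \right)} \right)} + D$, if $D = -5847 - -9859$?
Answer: $4019$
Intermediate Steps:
$v{\left(l,I \right)} = -5$ ($v{\left(l,I \right)} = 2 - 7 = -5$)
$D = 4012$ ($D = -5847 + 9859 = 4012$)
$x{\left(o \right)} = \sqrt{54 + o}$
$x{\left(v{\left(10,-4 \right)} \right)} + D = \sqrt{54 - 5} + 4012 = \sqrt{49} + 4012 = 7 + 4012 = 4019$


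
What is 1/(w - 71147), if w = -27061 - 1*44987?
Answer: -1/143195 ≈ -6.9835e-6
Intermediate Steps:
w = -72048 (w = -27061 - 44987 = -72048)
1/(w - 71147) = 1/(-72048 - 71147) = 1/(-143195) = -1/143195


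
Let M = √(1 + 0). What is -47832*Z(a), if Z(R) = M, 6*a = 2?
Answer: -47832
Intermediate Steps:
a = ⅓ (a = (⅙)*2 = ⅓ ≈ 0.33333)
M = 1 (M = √1 = 1)
Z(R) = 1
-47832*Z(a) = -47832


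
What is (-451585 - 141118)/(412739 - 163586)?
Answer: -592703/249153 ≈ -2.3789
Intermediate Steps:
(-451585 - 141118)/(412739 - 163586) = -592703/249153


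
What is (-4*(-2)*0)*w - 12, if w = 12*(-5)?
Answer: -12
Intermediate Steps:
w = -60
(-4*(-2)*0)*w - 12 = (-4*(-2)*0)*(-60) - 12 = (8*0)*(-60) - 12 = 0*(-60) - 12 = 0 - 12 = -12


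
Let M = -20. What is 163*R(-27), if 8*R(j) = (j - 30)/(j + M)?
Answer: 9291/376 ≈ 24.710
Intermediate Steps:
R(j) = (-30 + j)/(8*(-20 + j)) (R(j) = ((j - 30)/(j - 20))/8 = ((-30 + j)/(-20 + j))/8 = (-30 + j)/(8*(-20 + j)))
163*R(-27) = 163*((-30 - 27)/(8*(-20 - 27))) = 163*((⅛)*(-57)/(-47)) = 163*((⅛)*(-1/47)*(-57)) = 163*(57/376) = 9291/376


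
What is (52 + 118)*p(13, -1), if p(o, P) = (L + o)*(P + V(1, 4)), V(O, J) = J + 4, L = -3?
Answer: 11900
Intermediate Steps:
V(O, J) = 4 + J
p(o, P) = (-3 + o)*(8 + P) (p(o, P) = (-3 + o)*(P + (4 + 4)) = (-3 + o)*(P + 8) = (-3 + o)*(8 + P))
(52 + 118)*p(13, -1) = (52 + 118)*(-24 - 3*(-1) + 8*13 - 1*13) = 170*(-24 + 3 + 104 - 13) = 170*70 = 11900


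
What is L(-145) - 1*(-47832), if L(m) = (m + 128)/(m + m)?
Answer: 13871297/290 ≈ 47832.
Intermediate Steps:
L(m) = (128 + m)/(2*m) (L(m) = (128 + m)/((2*m)) = (128 + m)*(1/(2*m)) = (128 + m)/(2*m))
L(-145) - 1*(-47832) = (1/2)*(128 - 145)/(-145) - 1*(-47832) = (1/2)*(-1/145)*(-17) + 47832 = 17/290 + 47832 = 13871297/290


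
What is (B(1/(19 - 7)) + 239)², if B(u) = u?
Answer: 8231161/144 ≈ 57161.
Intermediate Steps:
(B(1/(19 - 7)) + 239)² = (1/(19 - 7) + 239)² = (1/12 + 239)² = (2869/12)² = 8231161/144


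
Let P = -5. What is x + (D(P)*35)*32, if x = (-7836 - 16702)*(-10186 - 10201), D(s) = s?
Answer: 500250606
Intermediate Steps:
x = 500256206 (x = -24538*(-20387) = 500256206)
x + (D(P)*35)*32 = 500256206 - 5*35*32 = 500256206 - 175*32 = 500256206 - 5600 = 500250606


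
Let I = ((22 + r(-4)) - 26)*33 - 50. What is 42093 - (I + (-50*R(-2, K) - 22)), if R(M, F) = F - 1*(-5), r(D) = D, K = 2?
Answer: 42779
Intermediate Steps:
R(M, F) = 5 + F (R(M, F) = F + 5 = 5 + F)
I = -314 (I = ((22 - 4) - 26)*33 - 50 = (18 - 26)*33 - 50 = -8*33 - 50 = -264 - 50 = -314)
42093 - (I + (-50*R(-2, K) - 22)) = 42093 - (-314 + (-50*(5 + 2) - 22)) = 42093 - (-314 + (-50*7 - 22)) = 42093 - (-314 + (-350 - 22)) = 42093 - (-314 - 372) = 42093 - 1*(-686) = 42093 + 686 = 42779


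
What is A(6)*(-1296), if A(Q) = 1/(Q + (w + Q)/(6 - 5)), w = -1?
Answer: -1296/11 ≈ -117.82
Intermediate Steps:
A(Q) = 1/(-1 + 2*Q) (A(Q) = 1/(Q + (-1 + Q)/(6 - 5)) = 1/(Q + (-1 + Q)/1) = 1/(Q + (-1 + Q)*1) = 1/(Q + (-1 + Q)) = 1/(-1 + 2*Q))
A(6)*(-1296) = -1296/(-1 + 2*6) = -1296/(-1 + 12) = -1296/11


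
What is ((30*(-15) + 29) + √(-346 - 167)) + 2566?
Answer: 2145 + 3*I*√57 ≈ 2145.0 + 22.65*I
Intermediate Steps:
((30*(-15) + 29) + √(-346 - 167)) + 2566 = ((-450 + 29) + √(-513)) + 2566 = (-421 + 3*I*√57) + 2566 = 2145 + 3*I*√57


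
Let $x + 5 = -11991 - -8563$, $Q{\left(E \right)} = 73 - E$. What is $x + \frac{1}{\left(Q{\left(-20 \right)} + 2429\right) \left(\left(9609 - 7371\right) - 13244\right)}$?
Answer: $- \frac{95290234157}{27757132} \approx -3433.0$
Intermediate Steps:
$x = -3433$ ($x = -5 - 3428 = -3433$)
$x + \frac{1}{\left(Q{\left(-20 \right)} + 2429\right) \left(\left(9609 - 7371\right) - 13244\right)} = -3433 + \frac{1}{\left(\left(73 - -20\right) + 2429\right) \left(\left(9609 - 7371\right) - 13244\right)} = -3433 + \frac{1}{\left(\left(73 + 20\right) + 2429\right) \left(\left(9609 - 7371\right) - 13244\right)} = -3433 + \frac{1}{\left(93 + 2429\right) \left(2238 - 13244\right)} = -3433 + \frac{1}{2522 \left(-11006\right)} = -3433 + \frac{1}{-27757132} = -3433 - \frac{1}{27757132} = - \frac{95290234157}{27757132}$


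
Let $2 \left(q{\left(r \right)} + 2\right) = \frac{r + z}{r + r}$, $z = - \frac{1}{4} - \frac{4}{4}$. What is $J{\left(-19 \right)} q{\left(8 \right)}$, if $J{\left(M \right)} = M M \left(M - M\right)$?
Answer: $0$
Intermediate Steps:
$J{\left(M \right)} = 0$ ($J{\left(M \right)} = M^{2} \cdot 0 = 0$)
$z = - \frac{5}{4}$ ($z = \left(-1\right) \frac{1}{4} - 1 = - \frac{1}{4} - 1 = - \frac{5}{4} \approx -1.25$)
$q{\left(r \right)} = -2 + \frac{- \frac{5}{4} + r}{4 r}$ ($q{\left(r \right)} = -2 + \frac{\left(r - \frac{5}{4}\right) \frac{1}{r + r}}{2} = -2 + \frac{\left(- \frac{5}{4} + r\right) \frac{1}{2 r}}{2} = -2 + \frac{\frac{1}{2} \frac{1}{r} \left(- \frac{5}{4} + r\right)}{2} = -2 + \frac{- \frac{5}{4} + r}{4 r}$)
$J{\left(-19 \right)} q{\left(8 \right)} = 0 \frac{-5 - 224}{16 \cdot 8} = 0 \cdot \frac{1}{16} \cdot \frac{1}{8} \left(-5 - 224\right) = 0 \cdot \frac{1}{16} \cdot \frac{1}{8} \left(-229\right) = 0 \left(- \frac{229}{128}\right) = 0$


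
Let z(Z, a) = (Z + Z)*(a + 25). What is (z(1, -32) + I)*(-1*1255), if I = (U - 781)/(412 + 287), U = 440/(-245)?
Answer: 649928105/34251 ≈ 18975.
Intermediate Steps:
z(Z, a) = 2*Z*(25 + a) (z(Z, a) = (2*Z)*(25 + a) = 2*Z*(25 + a))
U = -88/49 (U = 440*(-1/245) = -88/49 ≈ -1.7959)
I = -38357/34251 (I = (-88/49 - 781)/(412 + 287) = -38357/49/699 = -38357/49*1/699 = -38357/34251 ≈ -1.1199)
(z(1, -32) + I)*(-1*1255) = (2*1*(25 - 32) - 38357/34251)*(-1*1255) = (2*1*(-7) - 38357/34251)*(-1255) = (-14 - 38357/34251)*(-1255) = -517871/34251*(-1255) = 649928105/34251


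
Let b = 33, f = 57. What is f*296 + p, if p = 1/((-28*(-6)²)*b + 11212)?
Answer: 372061343/22052 ≈ 16872.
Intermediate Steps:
p = -1/22052 (p = 1/(-28*(-6)²*33 + 11212) = 1/(-28*36*33 + 11212) = 1/(-1008*33 + 11212) = 1/(-33264 + 11212) = 1/(-22052) = -1/22052 ≈ -4.5347e-5)
f*296 + p = 57*296 - 1/22052 = 16872 - 1/22052 = 372061343/22052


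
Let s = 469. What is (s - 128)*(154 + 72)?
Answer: 77066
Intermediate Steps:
(s - 128)*(154 + 72) = (469 - 128)*(154 + 72) = 341*226 = 77066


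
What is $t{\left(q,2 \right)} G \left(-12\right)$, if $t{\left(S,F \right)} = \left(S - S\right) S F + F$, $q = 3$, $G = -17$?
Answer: $408$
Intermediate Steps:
$t{\left(S,F \right)} = F$ ($t{\left(S,F \right)} = 0 S F + F = 0 F + F = 0 + F = F$)
$t{\left(q,2 \right)} G \left(-12\right) = 2 \left(-17\right) \left(-12\right) = \left(-34\right) \left(-12\right) = 408$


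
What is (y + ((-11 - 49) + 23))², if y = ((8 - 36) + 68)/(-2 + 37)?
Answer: 63001/49 ≈ 1285.7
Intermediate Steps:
y = 8/7 (y = (-28 + 68)/35 = 40*(1/35) = 8/7 ≈ 1.1429)
(y + ((-11 - 49) + 23))² = (8/7 + ((-11 - 49) + 23))² = (8/7 + (-60 + 23))² = (8/7 - 37)² = (-251/7)² = 63001/49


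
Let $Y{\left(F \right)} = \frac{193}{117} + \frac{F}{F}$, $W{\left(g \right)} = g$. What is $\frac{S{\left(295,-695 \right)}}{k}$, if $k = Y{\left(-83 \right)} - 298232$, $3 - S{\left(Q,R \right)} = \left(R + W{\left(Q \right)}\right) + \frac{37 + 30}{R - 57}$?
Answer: $- \frac{35465391}{26239411168} \approx -0.0013516$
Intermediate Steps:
$S{\left(Q,R \right)} = 3 - Q - R - \frac{67}{-57 + R}$ ($S{\left(Q,R \right)} = 3 - \left(\left(R + Q\right) + \frac{37 + 30}{R - 57}\right) = 3 - \left(\left(Q + R\right) + \frac{67}{-57 + R}\right) = 3 - \left(Q + R + \frac{67}{-57 + R}\right) = 3 - Q - R - \frac{67}{-57 + R}$)
$Y{\left(F \right)} = \frac{310}{117}$ ($Y{\left(F \right)} = 193 \cdot \frac{1}{117} + 1 = \frac{193}{117} + 1 = \frac{310}{117}$)
$k = - \frac{34892834}{117}$ ($k = \frac{310}{117} - 298232 = - \frac{34892834}{117} \approx -2.9823 \cdot 10^{5}$)
$\frac{S{\left(295,-695 \right)}}{k} = \frac{\frac{1}{-57 - 695} \left(-238 - \left(-695\right)^{2} + 57 \cdot 295 + 60 \left(-695\right) - 295 \left(-695\right)\right)}{- \frac{34892834}{117}} = \frac{-238 - 483025 + 16815 - 41700 + 205025}{-752} \left(- \frac{117}{34892834}\right) = - \frac{-238 - 483025 + 16815 - 41700 + 205025}{752} \left(- \frac{117}{34892834}\right) = \left(- \frac{1}{752}\right) \left(-303123\right) \left(- \frac{117}{34892834}\right) = \frac{303123}{752} \left(- \frac{117}{34892834}\right) = - \frac{35465391}{26239411168}$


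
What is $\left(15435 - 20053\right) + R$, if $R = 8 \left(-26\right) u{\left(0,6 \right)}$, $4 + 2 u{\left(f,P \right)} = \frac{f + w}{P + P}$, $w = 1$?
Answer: $- \frac{12632}{3} \approx -4210.7$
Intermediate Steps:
$u{\left(f,P \right)} = -2 + \frac{1 + f}{4 P}$ ($u{\left(f,P \right)} = -2 + \frac{\left(f + 1\right) \frac{1}{P + P}}{2} = -2 + \frac{\left(1 + f\right) \frac{1}{2 P}}{2} = -2 + \frac{\frac{1}{2} \frac{1}{P} \left(1 + f\right)}{2} = -2 + \frac{1 + f}{4 P}$)
$R = \frac{1222}{3}$ ($R = 8 \left(-26\right) \frac{1 + 0 - 48}{4 \cdot 6} = - 208 \cdot \frac{1}{4} \cdot \frac{1}{6} \left(1 + 0 - 48\right) = - 208 \cdot \frac{1}{4} \cdot \frac{1}{6} \left(-47\right) = \left(-208\right) \left(- \frac{47}{24}\right) = \frac{1222}{3} \approx 407.33$)
$\left(15435 - 20053\right) + R = \left(15435 - 20053\right) + \frac{1222}{3} = -4618 + \frac{1222}{3} = - \frac{12632}{3}$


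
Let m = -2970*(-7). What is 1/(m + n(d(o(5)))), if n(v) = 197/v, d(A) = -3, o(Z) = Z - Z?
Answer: 3/62173 ≈ 4.8252e-5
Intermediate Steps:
o(Z) = 0
m = 20790
1/(m + n(d(o(5)))) = 1/(20790 + 197/(-3)) = 1/(20790 + 197*(-⅓)) = 1/(20790 - 197/3) = 1/(62173/3) = 3/62173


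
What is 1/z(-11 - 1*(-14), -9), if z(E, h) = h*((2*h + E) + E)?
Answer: 1/108 ≈ 0.0092593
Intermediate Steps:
z(E, h) = h*(2*E + 2*h) (z(E, h) = h*((E + 2*h) + E) = h*(2*E + 2*h))
1/z(-11 - 1*(-14), -9) = 1/(2*(-9)*((-11 - 1*(-14)) - 9)) = 1/(2*(-9)*((-11 + 14) - 9)) = 1/(2*(-9)*(3 - 9)) = 1/(2*(-9)*(-6)) = 1/108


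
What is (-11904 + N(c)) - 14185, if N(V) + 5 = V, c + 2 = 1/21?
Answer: -548015/21 ≈ -26096.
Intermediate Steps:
c = -41/21 (c = -2 + 1/21 = -41/21 ≈ -1.9524)
N(V) = -5 + V
(-11904 + N(c)) - 14185 = (-11904 + (-5 - 41/21)) - 14185 = (-11904 - 146/21) - 14185 = -250130/21 - 14185 = -548015/21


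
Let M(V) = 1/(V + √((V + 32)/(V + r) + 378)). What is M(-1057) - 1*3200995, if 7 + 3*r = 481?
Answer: -3214010259424223/1004066004 - √306421453/1004066004 ≈ -3.2010e+6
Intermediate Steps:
r = 158 (r = -7/3 + (⅓)*481 = -7/3 + 481/3 = 158)
M(V) = 1/(V + √(378 + (32 + V)/(158 + V))) (M(V) = 1/(V + √((V + 32)/(V + 158) + 378)) = 1/(V + √((32 + V)/(158 + V) + 378)) = 1/(V + √(378 + (32 + V)/(158 + V))))
M(-1057) - 1*3200995 = 1/(-1057 + √((59756 + 379*(-1057))/(158 - 1057))) - 1*3200995 = 1/(-1057 + √((59756 - 400603)/(-899))) - 3200995 = 1/(-1057 + √(-1/899*(-340847))) - 3200995 = 1/(-1057 + √(340847/899)) - 3200995 = 1/(-1057 + √306421453/899) - 3200995 = -3200995 + 1/(-1057 + √306421453/899)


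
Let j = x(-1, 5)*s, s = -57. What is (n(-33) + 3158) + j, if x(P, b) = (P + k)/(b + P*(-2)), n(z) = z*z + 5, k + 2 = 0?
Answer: 29935/7 ≈ 4276.4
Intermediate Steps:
k = -2 (k = -2 + 0 = -2)
n(z) = 5 + z² (n(z) = z² + 5 = 5 + z²)
x(P, b) = (-2 + P)/(b - 2*P) (x(P, b) = (P - 2)/(b + P*(-2)) = (-2 + P)/(b - 2*P))
j = 171/7 (j = ((2 - 1*(-1))/(-1*5 + 2*(-1)))*(-57) = ((2 + 1)/(-5 - 2))*(-57) = (3/(-7))*(-57) = -⅐*3*(-57) = -3/7*(-57) = 171/7 ≈ 24.429)
(n(-33) + 3158) + j = ((5 + (-33)²) + 3158) + 171/7 = ((5 + 1089) + 3158) + 171/7 = (1094 + 3158) + 171/7 = 4252 + 171/7 = 29935/7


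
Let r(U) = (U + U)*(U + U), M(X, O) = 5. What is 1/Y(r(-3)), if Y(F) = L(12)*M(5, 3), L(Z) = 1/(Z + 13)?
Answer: 5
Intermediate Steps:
L(Z) = 1/(13 + Z)
r(U) = 4*U² (r(U) = (2*U)*(2*U) = 4*U²)
Y(F) = ⅕ (Y(F) = 5/(13 + 12) = 5/25 = (1/25)*5 = ⅕)
1/Y(r(-3)) = 1/(⅕) = 5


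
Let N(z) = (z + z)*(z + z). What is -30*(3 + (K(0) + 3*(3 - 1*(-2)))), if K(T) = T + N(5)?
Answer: -3540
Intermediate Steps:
N(z) = 4*z**2 (N(z) = (2*z)*(2*z) = 4*z**2)
K(T) = 100 + T (K(T) = T + 4*5**2 = T + 4*25 = T + 100 = 100 + T)
-30*(3 + (K(0) + 3*(3 - 1*(-2)))) = -30*(3 + ((100 + 0) + 3*(3 - 1*(-2)))) = -30*(3 + (100 + 3*(3 + 2))) = -30*(3 + (100 + 3*5)) = -30*(3 + (100 + 15)) = -30*(3 + 115) = -30*118 = -3540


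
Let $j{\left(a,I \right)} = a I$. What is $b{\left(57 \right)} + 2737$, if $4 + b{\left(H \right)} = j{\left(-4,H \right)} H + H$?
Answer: $-10206$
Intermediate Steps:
$j{\left(a,I \right)} = I a$
$b{\left(H \right)} = -4 + H - 4 H^{2}$ ($b{\left(H \right)} = -4 + \left(H \left(-4\right) H + H\right) = -4 + \left(- 4 H H + H\right) = -4 - \left(- H + 4 H^{2}\right) = -4 + H - 4 H^{2}$)
$b{\left(57 \right)} + 2737 = \left(-4 + 57 - 4 \cdot 57^{2}\right) + 2737 = \left(-4 + 57 - 12996\right) + 2737 = -12943 + 2737 = -10206$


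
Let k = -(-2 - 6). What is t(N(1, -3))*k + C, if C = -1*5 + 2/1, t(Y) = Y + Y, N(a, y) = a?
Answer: 13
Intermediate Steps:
t(Y) = 2*Y
k = 8 (k = -1*(-8) = 8)
C = -3 (C = -5 + 2*1 = -5 + 2 = -3)
t(N(1, -3))*k + C = (2*1)*8 - 3 = 2*8 - 3 = 16 - 3 = 13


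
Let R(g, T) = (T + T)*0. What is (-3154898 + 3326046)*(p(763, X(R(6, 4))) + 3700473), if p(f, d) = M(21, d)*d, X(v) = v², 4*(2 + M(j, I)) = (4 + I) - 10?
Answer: 633328553004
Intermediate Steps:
M(j, I) = -7/2 + I/4 (M(j, I) = -2 + ((4 + I) - 10)/4 = -2 + (-6 + I)/4 = -2 + (-3/2 + I/4) = -7/2 + I/4)
R(g, T) = 0 (R(g, T) = (2*T)*0 = 0)
p(f, d) = d*(-7/2 + d/4) (p(f, d) = (-7/2 + d/4)*d = d*(-7/2 + d/4))
(-3154898 + 3326046)*(p(763, X(R(6, 4))) + 3700473) = (-3154898 + 3326046)*((¼)*0²*(-14 + 0²) + 3700473) = 171148*((¼)*0*(-14 + 0) + 3700473) = 171148*((¼)*0*(-14) + 3700473) = 171148*(0 + 3700473) = 171148*3700473 = 633328553004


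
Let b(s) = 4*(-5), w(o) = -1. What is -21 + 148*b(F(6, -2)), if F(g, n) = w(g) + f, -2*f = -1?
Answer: -2981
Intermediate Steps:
f = ½ (f = -½*(-1) = ½ ≈ 0.50000)
F(g, n) = -½ (F(g, n) = -1 + ½ = -½)
b(s) = -20
-21 + 148*b(F(6, -2)) = -21 + 148*(-20) = -21 - 2960 = -2981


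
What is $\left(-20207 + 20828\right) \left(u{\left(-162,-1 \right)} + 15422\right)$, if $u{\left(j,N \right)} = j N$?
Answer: $9677664$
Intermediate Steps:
$u{\left(j,N \right)} = N j$
$\left(-20207 + 20828\right) \left(u{\left(-162,-1 \right)} + 15422\right) = \left(-20207 + 20828\right) \left(\left(-1\right) \left(-162\right) + 15422\right) = 621 \left(162 + 15422\right) = 621 \cdot 15584 = 9677664$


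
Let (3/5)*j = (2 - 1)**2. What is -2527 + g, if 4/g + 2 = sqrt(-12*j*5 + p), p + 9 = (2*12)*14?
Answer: -563513/223 + 4*sqrt(227)/223 ≈ -2526.7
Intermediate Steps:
j = 5/3 (j = 5*(2 - 1)**2/3 = (5/3)*1**2 = (5/3)*1 = 5/3 ≈ 1.6667)
p = 327 (p = -9 + (2*12)*14 = -9 + 24*14 = -9 + 336 = 327)
g = 4/(-2 + sqrt(227)) (g = 4/(-2 + sqrt(-12*5/3*5 + 327)) = 4/(-2 + sqrt(-20*5 + 327)) = 4/(-2 + sqrt(-100 + 327)) = 4/(-2 + sqrt(227)) ≈ 0.30613)
-2527 + g = -2527 + (8/223 + 4*sqrt(227)/223) = -563513/223 + 4*sqrt(227)/223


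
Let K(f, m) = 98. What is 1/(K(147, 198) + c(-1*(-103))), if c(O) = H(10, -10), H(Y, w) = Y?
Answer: 1/108 ≈ 0.0092593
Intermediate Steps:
c(O) = 10
1/(K(147, 198) + c(-1*(-103))) = 1/(98 + 10) = 1/108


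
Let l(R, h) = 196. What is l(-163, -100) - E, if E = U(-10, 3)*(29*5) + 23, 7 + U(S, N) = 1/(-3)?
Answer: 3709/3 ≈ 1236.3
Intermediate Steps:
U(S, N) = -22/3 (U(S, N) = -7 + 1/(-3) = -7 - ⅓ = -22/3)
E = -3121/3 (E = -638*5/3 + 23 = -22/3*145 + 23 = -3190/3 + 23 = -3121/3 ≈ -1040.3)
l(-163, -100) - E = 196 - 1*(-3121/3) = 196 + 3121/3 = 3709/3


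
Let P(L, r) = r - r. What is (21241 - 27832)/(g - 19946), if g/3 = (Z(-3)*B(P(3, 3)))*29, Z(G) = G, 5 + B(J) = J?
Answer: 6591/18641 ≈ 0.35358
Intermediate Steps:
P(L, r) = 0
B(J) = -5 + J
g = 1305 (g = 3*(-3*(-5 + 0)*29) = 3*(-3*(-5)*29) = 3*(15*29) = 3*435 = 1305)
(21241 - 27832)/(g - 19946) = (21241 - 27832)/(1305 - 19946) = -6591/(-18641) = -6591*(-1/18641) = 6591/18641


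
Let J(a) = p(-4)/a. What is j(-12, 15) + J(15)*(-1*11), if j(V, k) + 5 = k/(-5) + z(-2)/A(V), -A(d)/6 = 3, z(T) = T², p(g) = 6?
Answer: -568/45 ≈ -12.622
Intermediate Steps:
J(a) = 6/a
A(d) = -18 (A(d) = -6*3 = -18)
j(V, k) = -47/9 - k/5 (j(V, k) = -5 + (k/(-5) + (-2)²/(-18)) = -5 + (k*(-⅕) + 4*(-1/18)) = -5 + (-k/5 - 2/9) = -5 + (-2/9 - k/5) = -47/9 - k/5)
j(-12, 15) + J(15)*(-1*11) = (-47/9 - ⅕*15) + (6/15)*(-1*11) = (-47/9 - 3) + (6*(1/15))*(-11) = -74/9 + (⅖)*(-11) = -74/9 - 22/5 = -568/45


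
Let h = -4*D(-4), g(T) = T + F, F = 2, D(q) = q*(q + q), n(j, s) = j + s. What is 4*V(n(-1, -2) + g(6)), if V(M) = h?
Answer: -512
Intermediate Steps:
D(q) = 2*q² (D(q) = q*(2*q) = 2*q²)
g(T) = 2 + T (g(T) = T + 2 = 2 + T)
h = -128 (h = -8*(-4)² = -8*16 = -4*32 = -128)
V(M) = -128
4*V(n(-1, -2) + g(6)) = 4*(-128) = -512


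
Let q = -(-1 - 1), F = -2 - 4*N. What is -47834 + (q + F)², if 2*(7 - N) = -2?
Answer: -46810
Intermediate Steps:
N = 8 (N = 7 - ½*(-2) = 7 + 1 = 8)
F = -34 (F = -2 - 4*8 = -2 - 32 = -34)
q = 2 (q = -1*(-2) = 2)
-47834 + (q + F)² = -47834 + (2 - 34)² = -47834 + (-32)² = -47834 + 1024 = -46810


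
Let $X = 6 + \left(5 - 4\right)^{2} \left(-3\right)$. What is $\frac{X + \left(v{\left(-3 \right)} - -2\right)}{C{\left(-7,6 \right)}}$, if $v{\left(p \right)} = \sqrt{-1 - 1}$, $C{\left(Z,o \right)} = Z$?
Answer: $- \frac{5}{7} - \frac{i \sqrt{2}}{7} \approx -0.71429 - 0.20203 i$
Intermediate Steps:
$v{\left(p \right)} = i \sqrt{2}$ ($v{\left(p \right)} = \sqrt{-2} = i \sqrt{2}$)
$X = 3$ ($X = 6 + 1^{2} \left(-3\right) = 6 + 1 \left(-3\right) = 6 - 3 = 3$)
$\frac{X + \left(v{\left(-3 \right)} - -2\right)}{C{\left(-7,6 \right)}} = \frac{3 + \left(i \sqrt{2} - -2\right)}{-7} = - \frac{3 + \left(i \sqrt{2} + 2\right)}{7} = - \frac{3 + \left(2 + i \sqrt{2}\right)}{7} = - \frac{5 + i \sqrt{2}}{7} = - \frac{5}{7} - \frac{i \sqrt{2}}{7}$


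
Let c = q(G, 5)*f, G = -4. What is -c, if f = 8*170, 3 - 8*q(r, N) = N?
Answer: 340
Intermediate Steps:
q(r, N) = 3/8 - N/8
f = 1360
c = -340 (c = (3/8 - ⅛*5)*1360 = (3/8 - 5/8)*1360 = -¼*1360 = -340)
-c = -1*(-340) = 340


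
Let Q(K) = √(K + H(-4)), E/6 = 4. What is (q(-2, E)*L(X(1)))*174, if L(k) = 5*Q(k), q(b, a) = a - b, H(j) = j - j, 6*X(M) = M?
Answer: 3770*√6 ≈ 9234.6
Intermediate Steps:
E = 24 (E = 6*4 = 24)
X(M) = M/6
H(j) = 0
Q(K) = √K (Q(K) = √(K + 0) = √K)
L(k) = 5*√k
(q(-2, E)*L(X(1)))*174 = ((24 - 1*(-2))*(5*√((⅙)*1)))*174 = ((24 + 2)*(5*√(⅙)))*174 = (26*(5*(√6/6)))*174 = (26*(5*√6/6))*174 = (65*√6/3)*174 = 3770*√6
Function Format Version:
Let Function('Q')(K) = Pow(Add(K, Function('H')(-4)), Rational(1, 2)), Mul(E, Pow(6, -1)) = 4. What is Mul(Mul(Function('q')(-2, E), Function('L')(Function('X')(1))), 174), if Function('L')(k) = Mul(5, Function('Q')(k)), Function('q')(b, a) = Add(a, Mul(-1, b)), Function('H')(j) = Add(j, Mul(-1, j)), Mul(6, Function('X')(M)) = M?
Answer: Mul(3770, Pow(6, Rational(1, 2))) ≈ 9234.6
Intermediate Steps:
E = 24 (E = Mul(6, 4) = 24)
Function('X')(M) = Mul(Rational(1, 6), M)
Function('H')(j) = 0
Function('Q')(K) = Pow(K, Rational(1, 2)) (Function('Q')(K) = Pow(Add(K, 0), Rational(1, 2)) = Pow(K, Rational(1, 2)))
Function('L')(k) = Mul(5, Pow(k, Rational(1, 2)))
Mul(Mul(Function('q')(-2, E), Function('L')(Function('X')(1))), 174) = Mul(Mul(Add(24, Mul(-1, -2)), Mul(5, Pow(Mul(Rational(1, 6), 1), Rational(1, 2)))), 174) = Mul(Mul(Add(24, 2), Mul(5, Pow(Rational(1, 6), Rational(1, 2)))), 174) = Mul(Mul(26, Mul(5, Mul(Rational(1, 6), Pow(6, Rational(1, 2))))), 174) = Mul(Mul(26, Mul(Rational(5, 6), Pow(6, Rational(1, 2)))), 174) = Mul(Mul(Rational(65, 3), Pow(6, Rational(1, 2))), 174) = Mul(3770, Pow(6, Rational(1, 2)))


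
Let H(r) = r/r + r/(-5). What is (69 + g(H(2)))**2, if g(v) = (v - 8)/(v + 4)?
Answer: 2402500/529 ≈ 4541.6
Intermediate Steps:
H(r) = 1 - r/5 (H(r) = 1 + r*(-1/5) = 1 - r/5)
g(v) = (-8 + v)/(4 + v)
(69 + g(H(2)))**2 = (69 + (-8 + (1 - 1/5*2))/(4 + (1 - 1/5*2)))**2 = (69 + (-8 + (1 - 2/5))/(4 + (1 - 2/5)))**2 = (69 + (-8 + 3/5)/(4 + 3/5))**2 = (69 - 37/5/(23/5))**2 = (69 + (5/23)*(-37/5))**2 = (69 - 37/23)**2 = (1550/23)**2 = 2402500/529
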